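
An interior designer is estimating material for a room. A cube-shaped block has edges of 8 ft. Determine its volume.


Shape: cube
Side s = 8 ft
Formula: V = s^3
V = 8 * 8 * 8
V = 64 * 8
V = 512
512 ft^3


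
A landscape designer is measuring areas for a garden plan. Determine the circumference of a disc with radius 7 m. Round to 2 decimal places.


Shape: circle
Radius r = 7 m
Formula: C = 2 * pi * r
C = 2 * pi * 7
C = 14 * pi
C = 43.98
43.98 m


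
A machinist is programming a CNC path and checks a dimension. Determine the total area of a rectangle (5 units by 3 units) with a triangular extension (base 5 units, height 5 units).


Composite shape: rectangle + triangle
Rectangle area = 5 * 3 = 15
Triangle area = 0.5 * 5 * 5 = 12.5
Total = 15 + 12.5
Total = 27.5
27.5 units^2


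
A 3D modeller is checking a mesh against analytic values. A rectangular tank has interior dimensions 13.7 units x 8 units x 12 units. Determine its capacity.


Shape: rectangular prism
l = 13.7 units, w = 8 units, h = 12 units
Formula: V = l * w * h
V = 13.7 * 8 * 12
V = 109.6 * 12
V = 1315.2
1315.2 units^3


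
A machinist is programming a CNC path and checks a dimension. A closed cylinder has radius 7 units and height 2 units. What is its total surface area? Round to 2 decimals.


Shape: closed cylinder
Radius r = 7 units, Height h = 2 units
Formula: SA = 2*pi*r^2 + 2*pi*r*h = 2*pi*r*(r + h)
r + h = 9
2 * r * (r + h) = 2 * 7 * 9 = 126
SA = 126 * pi
SA = 395.84
395.84 units^2


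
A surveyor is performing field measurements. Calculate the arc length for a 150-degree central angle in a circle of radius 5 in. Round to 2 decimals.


Shape: circular arc
Radius r = 5 in, Angle = 150 degrees
Formula: L = (angle/360) * 2 * pi * r
2 * pi * r = 10 * pi
L = (150/360) * 10 * pi
L = 4.166667 * pi
L = 13.09
13.09 in


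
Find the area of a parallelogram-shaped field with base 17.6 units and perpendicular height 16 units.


Shape: parallelogram
Base b = 17.6 units, Height h = 16 units
Formula: A = b * h
A = 17.6 * 16
A = 281.6
281.6 units^2


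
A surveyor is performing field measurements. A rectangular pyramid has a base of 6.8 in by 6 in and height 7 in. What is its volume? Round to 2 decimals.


Shape: rectangular pyramid
Base: 6.8 in x 6 in, Height h = 7 in
Formula: V = (1/3) * base_area * h
base_area = 6.8 * 6 = 40.8
base_area * h = 40.8 * 7 = 285.6
V = 285.6 / 3
V = 95.2
95.2 in^3


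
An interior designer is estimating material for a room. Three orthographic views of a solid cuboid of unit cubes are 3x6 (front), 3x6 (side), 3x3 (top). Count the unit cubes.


Orthographic views of a solid rectangular block:
Front view 3 x 6 -> length = 3, height = 6
Side view 3 x 6 -> width = 3, height = 6 (consistent)
Top view 3 x 3 -> confirms length = 3, width = 3
The block is 3 x 3 x 6.
Total unit cubes = 3 * 3 * 6 = 54
54 unit cubes


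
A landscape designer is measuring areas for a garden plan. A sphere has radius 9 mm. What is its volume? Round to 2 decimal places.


Shape: sphere
Radius r = 9 mm
Formula: V = (4/3) * pi * r^3
r^3 = 729
(4/3) * 729 = 972
V = 972 * pi
V = 3053.63
3053.63 mm^3


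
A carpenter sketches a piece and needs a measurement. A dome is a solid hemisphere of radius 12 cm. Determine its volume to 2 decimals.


Shape: hemisphere (half of a sphere)
Radius r = 12 cm
Formula: V = (1/2) * (4/3) * pi * r^3 = (2/3) * pi * r^3
r^3 = 1728
(2/3) * 1728 = 1152
V = 1152 * pi
V = 3619.11
3619.11 cm^3


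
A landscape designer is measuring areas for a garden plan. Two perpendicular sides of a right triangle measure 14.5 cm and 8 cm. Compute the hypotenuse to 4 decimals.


Shape: right triangle
Legs a = 14.5 cm, b = 8 cm
Formula: c = sqrt(a^2 + b^2)
a^2 = 210.25, b^2 = 64
a^2 + b^2 = 274.25
c = sqrt(274.25)
c = 16.5605
16.5605 cm


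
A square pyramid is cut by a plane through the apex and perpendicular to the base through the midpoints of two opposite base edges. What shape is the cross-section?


Solid: square pyramid
Cutting plane: through the apex and perpendicular to the base through the midpoints of two opposite base edges
Visualize the intersection of the plane with the solid's surface.
The boundary of the cut region is a isosceles triangle.
isosceles triangle


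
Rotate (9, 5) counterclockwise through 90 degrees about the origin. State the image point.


Transformation: rotation about the origin
Original point: (9, 5)
Rule for 90 deg counterclockwise: (x, y) -> (-y, x)
Apply: (9, 5) -> (-5, 9)
(-5, 9)


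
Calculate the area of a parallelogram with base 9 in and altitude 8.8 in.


Shape: parallelogram
Base b = 9 in, Height h = 8.8 in
Formula: A = b * h
A = 9 * 8.8
A = 79.2
79.2 in^2


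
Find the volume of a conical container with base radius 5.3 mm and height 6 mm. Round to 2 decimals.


Shape: cone
Radius r = 5.3 mm, Height h = 6 mm
Formula: V = (1/3) * pi * r^2 * h
r^2 = 28.09
pi * r^2 * h = pi * 28.09 * 6 = 168.54 * pi
V = 168.54 * pi / 3
V = 176.49
176.49 mm^3


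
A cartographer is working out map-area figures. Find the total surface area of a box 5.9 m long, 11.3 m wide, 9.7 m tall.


Shape: rectangular prism
l = 5.9 m, w = 11.3 m, h = 9.7 m
Formula: SA = 2(lw + lh + wh)
lw = 66.67, lh = 57.23, wh = 109.61
lw + lh + wh = 233.51
SA = 2 * 233.51
SA = 467.02
467.02 m^2


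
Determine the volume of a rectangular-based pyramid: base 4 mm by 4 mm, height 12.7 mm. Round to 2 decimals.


Shape: rectangular pyramid
Base: 4 mm x 4 mm, Height h = 12.7 mm
Formula: V = (1/3) * base_area * h
base_area = 4 * 4 = 16
base_area * h = 16 * 12.7 = 203.2
V = 203.2 / 3
V = 67.73
67.73 mm^3


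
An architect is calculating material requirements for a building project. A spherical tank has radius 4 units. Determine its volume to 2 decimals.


Shape: sphere
Radius r = 4 units
Formula: V = (4/3) * pi * r^3
r^3 = 64
(4/3) * 64 = 85.333333
V = 85.333333 * pi
V = 268.08
268.08 units^3


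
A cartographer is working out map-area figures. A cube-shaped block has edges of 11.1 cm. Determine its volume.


Shape: cube
Side s = 11.1 cm
Formula: V = s^3
V = 11.1 * 11.1 * 11.1
V = 123.21 * 11.1
V = 1367.631
1367.631 cm^3


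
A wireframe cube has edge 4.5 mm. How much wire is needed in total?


Shape: cube
Side s = 4.5 mm
A cube has 12 edges, all equal.
Formula: total edge length = 12 * s
Total = 12 * 4.5
Total = 54
54 mm


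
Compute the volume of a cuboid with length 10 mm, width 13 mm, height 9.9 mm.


Shape: rectangular prism
l = 10 mm, w = 13 mm, h = 9.9 mm
Formula: V = l * w * h
V = 10 * 13 * 9.9
V = 130 * 9.9
V = 1287
1287 mm^3


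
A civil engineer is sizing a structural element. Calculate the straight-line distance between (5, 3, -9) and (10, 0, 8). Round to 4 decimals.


3D distance between two points
P1 = (5, 3, -9), P2 = (10, 0, 8)
Formula: d = sqrt((x2-x1)^2 + (y2-y1)^2 + (z2-z1)^2)
dx = 10 - 5 = 5
dy = 0 - 3 = -3
dz = 8 - -9 = 17
dx^2 + dy^2 + dz^2 = 25 + 9 + 289 = 323
d = sqrt(323)
d = 17.9722
17.9722 units


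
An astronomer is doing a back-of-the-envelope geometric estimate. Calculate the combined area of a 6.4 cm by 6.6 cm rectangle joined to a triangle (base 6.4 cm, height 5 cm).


Composite shape: rectangle + triangle
Rectangle area = 6.4 * 6.6 = 42.24
Triangle area = 0.5 * 6.4 * 5 = 16
Total = 42.24 + 16
Total = 58.24
58.24 cm^2


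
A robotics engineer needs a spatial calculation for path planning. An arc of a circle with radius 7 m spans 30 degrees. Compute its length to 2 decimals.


Shape: circular arc
Radius r = 7 m, Angle = 30 degrees
Formula: L = (angle/360) * 2 * pi * r
2 * pi * r = 14 * pi
L = (30/360) * 14 * pi
L = 1.166667 * pi
L = 3.67
3.67 m


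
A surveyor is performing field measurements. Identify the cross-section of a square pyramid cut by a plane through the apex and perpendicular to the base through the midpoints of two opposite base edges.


Solid: square pyramid
Cutting plane: through the apex and perpendicular to the base through the midpoints of two opposite base edges
Visualize the intersection of the plane with the solid's surface.
The boundary of the cut region is a isosceles triangle.
isosceles triangle


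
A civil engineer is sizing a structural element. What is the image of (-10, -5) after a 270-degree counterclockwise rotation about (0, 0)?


Transformation: rotation about the origin
Original point: (-10, -5)
Rule for 270 deg counterclockwise: (x, y) -> (y, -x)
Apply: (-10, -5) -> (-5, 10)
(-5, 10)


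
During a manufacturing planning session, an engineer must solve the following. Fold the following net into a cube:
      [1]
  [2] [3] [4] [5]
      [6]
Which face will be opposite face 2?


Net: cross layout. Take square 3 as the base (bottom).
Fold the four squares in the horizontal row up around 3: 2 -> left, 4 -> right, 5 wraps to the top.
Fold 1 and 6 up from 3: 1 -> back, 6 -> front.
Opposite pairs are therefore: (1, 6), (2, 4), (3, 5).
Face 2 is opposite face 4.
face 4


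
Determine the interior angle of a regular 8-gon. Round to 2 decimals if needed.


Shape: regular octagon (8 sides)
Formula: interior angle = (n - 2) * 180 / n
(n - 2) = 6
(n - 2) * 180 = 1080
angle = 1080 / 8
angle = 135
135 degrees


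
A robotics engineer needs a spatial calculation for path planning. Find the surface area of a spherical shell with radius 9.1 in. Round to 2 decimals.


Shape: sphere
Radius r = 9.1 in
Formula: SA = 4 * pi * r^2
r^2 = 82.81
SA = 4 * pi * 82.81
SA = 331.24 * pi
SA = 1040.62
1040.62 in^2


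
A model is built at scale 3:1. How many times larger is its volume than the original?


Linear scale factor k = 3
Rule: under a linear scaling by k, volumes scale by k^3.
k^3 = 3 * 3 * 3
k^3 = 9 * 3
k^3 = 27
Volume scales by a factor of 27.
27 (dimensionless)


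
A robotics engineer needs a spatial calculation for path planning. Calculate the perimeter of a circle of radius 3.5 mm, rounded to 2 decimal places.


Shape: circle
Radius r = 3.5 mm
Formula: C = 2 * pi * r
C = 2 * pi * 3.5
C = 7 * pi
C = 21.99
21.99 mm


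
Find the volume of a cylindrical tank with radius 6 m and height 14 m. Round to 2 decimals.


Shape: cylinder
Radius r = 6 m, Height h = 14 m
Formula: V = pi * r^2 * h
r^2 = 36
V = pi * 36 * 14
V = 504 * pi
V = 1583.36
1583.36 m^3


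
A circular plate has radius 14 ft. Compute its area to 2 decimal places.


Shape: circle
Radius r = 14 ft
Formula: A = pi * r^2
r^2 = 14^2 = 196
A = pi * 196
A = 615.75
615.75 ft^2


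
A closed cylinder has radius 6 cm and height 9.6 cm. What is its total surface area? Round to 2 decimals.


Shape: closed cylinder
Radius r = 6 cm, Height h = 9.6 cm
Formula: SA = 2*pi*r^2 + 2*pi*r*h = 2*pi*r*(r + h)
r + h = 15.6
2 * r * (r + h) = 2 * 6 * 15.6 = 187.2
SA = 187.2 * pi
SA = 588.11
588.11 cm^2


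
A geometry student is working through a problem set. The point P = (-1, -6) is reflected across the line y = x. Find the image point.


Transformation: reflection
Original point: (-1, -6)
Rule for reflection over y = x: (x, y) -> (y, x)
Apply: (-1, -6) -> (-6, -1)
(-6, -1)


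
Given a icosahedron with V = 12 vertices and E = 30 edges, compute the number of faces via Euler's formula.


Polyhedron: icosahedron
Euler's formula for convex polyhedra: V - E + F = 2
Given: V = 12 vertices and E = 30 edges
Solve for F:
F = 2 + E - V = 2 + 30 - 12 = 20
20 faces


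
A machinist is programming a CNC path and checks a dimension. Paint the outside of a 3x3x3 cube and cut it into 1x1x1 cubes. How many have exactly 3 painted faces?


Large cube: 3 x 3 x 3, cut into unit cubes.
Cubes with 3 painted faces are at the corners. A cube always has 8 corners.
Count = 8
8 unit cubes


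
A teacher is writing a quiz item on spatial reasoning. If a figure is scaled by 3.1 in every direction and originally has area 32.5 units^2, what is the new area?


Linear scale factor k = 3.1
Original area = 32.5 units^2
Rule: under a linear scaling by k, areas scale by k^2.
k^2 = 3.1^2 = 9.61
New area = 32.5 * 9.61
New area = 312.325
312.325 units^2


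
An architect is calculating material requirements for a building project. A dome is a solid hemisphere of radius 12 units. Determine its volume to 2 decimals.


Shape: hemisphere (half of a sphere)
Radius r = 12 units
Formula: V = (1/2) * (4/3) * pi * r^3 = (2/3) * pi * r^3
r^3 = 1728
(2/3) * 1728 = 1152
V = 1152 * pi
V = 3619.11
3619.11 units^3


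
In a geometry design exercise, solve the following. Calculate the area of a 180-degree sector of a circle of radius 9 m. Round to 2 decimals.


Shape: circular sector
Radius r = 9 m, Angle = 180 degrees
Formula: A = (angle/360) * pi * r^2
r^2 = 81
Fraction of circle = 180/360
A = (180/360) * pi * 81
A = 40.5 * pi
A = 127.23
127.23 m^2


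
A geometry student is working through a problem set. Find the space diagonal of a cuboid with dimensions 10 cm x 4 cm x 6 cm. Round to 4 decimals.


Shape: rectangular box (space diagonal)
l = 10 cm, w = 4 cm, h = 6 cm
Visualize: the diagonal of the base, then a right triangle with that diagonal and the height.
Formula: d = sqrt(l^2 + w^2 + h^2)
l^2 + w^2 + h^2 = 100 + 16 + 36 = 152
d = sqrt(152)
d = 12.3288
12.3288 cm


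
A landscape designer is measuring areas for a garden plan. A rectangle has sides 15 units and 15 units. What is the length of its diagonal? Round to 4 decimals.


Shape: rectangle (diagonal via Pythagoras)
Sides: 15 units and 15 units
Formula: d = sqrt(l^2 + w^2)
l^2 = 225, w^2 = 225
l^2 + w^2 = 450
d = sqrt(450)
d = 21.2132
21.2132 units


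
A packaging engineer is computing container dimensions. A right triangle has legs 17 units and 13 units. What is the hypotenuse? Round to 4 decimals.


Shape: right triangle
Legs a = 17 units, b = 13 units
Formula: c = sqrt(a^2 + b^2)
a^2 = 289, b^2 = 169
a^2 + b^2 = 458
c = sqrt(458)
c = 21.4009
21.4009 units


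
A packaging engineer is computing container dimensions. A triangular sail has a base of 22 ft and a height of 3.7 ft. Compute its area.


Shape: triangle
Base b = 22 ft, Height h = 3.7 ft
Formula: A = (1/2) * b * h
A = 0.5 * 22 * 3.7
A = 0.5 * 81.4
A = 40.7
40.7 ft^2


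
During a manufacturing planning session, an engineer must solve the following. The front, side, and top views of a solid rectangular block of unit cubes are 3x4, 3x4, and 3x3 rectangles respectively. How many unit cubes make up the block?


Orthographic views of a solid rectangular block:
Front view 3 x 4 -> length = 3, height = 4
Side view 3 x 4 -> width = 3, height = 4 (consistent)
Top view 3 x 3 -> confirms length = 3, width = 3
The block is 3 x 3 x 4.
Total unit cubes = 3 * 3 * 4 = 36
36 unit cubes


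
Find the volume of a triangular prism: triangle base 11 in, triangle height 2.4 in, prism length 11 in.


Shape: triangular prism
Triangle base = 11 in, triangle height = 2.4 in, prism length L = 11 in
Formula: V = (1/2 * b * h_tri) * L
Cross-section area = 0.5 * 11 * 2.4 = 13.2
V = 13.2 * 11
V = 145.2
145.2 in^3


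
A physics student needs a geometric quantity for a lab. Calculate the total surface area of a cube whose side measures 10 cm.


Shape: cube
Side s = 10 cm
A cube has 6 square faces.
Formula: SA = 6 * s^2
s^2 = 100
SA = 6 * 100
SA = 600
600 cm^2


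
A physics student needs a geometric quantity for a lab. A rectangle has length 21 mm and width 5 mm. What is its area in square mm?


Shape: rectangle
Length l = 21 mm, Width w = 5 mm
Formula: A = l * w
A = 21 * 5
A = 105
105 mm^2


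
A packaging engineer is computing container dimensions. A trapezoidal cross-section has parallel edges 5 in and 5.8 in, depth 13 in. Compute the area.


Shape: trapezoid
Parallel sides a = 5 in, b = 5.8 in; Height h = 13 in
Formula: A = (a + b) * h / 2
a + b = 5 + 5.8 = 10.8
A = 10.8 * 13 / 2
A = 140.4 / 2
A = 70.2
70.2 in^2


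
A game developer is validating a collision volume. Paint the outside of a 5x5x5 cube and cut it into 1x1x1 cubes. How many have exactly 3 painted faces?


Large cube: 5 x 5 x 5, cut into unit cubes.
Cubes with 3 painted faces are at the corners. A cube always has 8 corners.
Count = 8
8 unit cubes


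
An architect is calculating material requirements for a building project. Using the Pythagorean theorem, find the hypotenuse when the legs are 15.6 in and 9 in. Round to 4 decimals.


Shape: right triangle
Legs a = 15.6 in, b = 9 in
Formula: c = sqrt(a^2 + b^2)
a^2 = 243.36, b^2 = 81
a^2 + b^2 = 324.36
c = sqrt(324.36)
c = 18.01
18.01 in


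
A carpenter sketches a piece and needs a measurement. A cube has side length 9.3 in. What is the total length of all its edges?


Shape: cube
Side s = 9.3 in
A cube has 12 edges, all equal.
Formula: total edge length = 12 * s
Total = 12 * 9.3
Total = 111.6
111.6 in


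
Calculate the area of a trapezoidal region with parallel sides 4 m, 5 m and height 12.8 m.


Shape: trapezoid
Parallel sides a = 4 m, b = 5 m; Height h = 12.8 m
Formula: A = (a + b) * h / 2
a + b = 4 + 5 = 9
A = 9 * 12.8 / 2
A = 115.2 / 2
A = 57.6
57.6 m^2


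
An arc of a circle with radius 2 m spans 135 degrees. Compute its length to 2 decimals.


Shape: circular arc
Radius r = 2 m, Angle = 135 degrees
Formula: L = (angle/360) * 2 * pi * r
2 * pi * r = 4 * pi
L = (135/360) * 4 * pi
L = 1.5 * pi
L = 4.71
4.71 m


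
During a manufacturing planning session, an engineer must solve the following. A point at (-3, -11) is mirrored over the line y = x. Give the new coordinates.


Transformation: reflection
Original point: (-3, -11)
Rule for reflection over y = x: (x, y) -> (y, x)
Apply: (-3, -11) -> (-11, -3)
(-11, -3)


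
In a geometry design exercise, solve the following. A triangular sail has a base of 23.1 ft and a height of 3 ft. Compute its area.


Shape: triangle
Base b = 23.1 ft, Height h = 3 ft
Formula: A = (1/2) * b * h
A = 0.5 * 23.1 * 3
A = 0.5 * 69.3
A = 34.65
34.65 ft^2


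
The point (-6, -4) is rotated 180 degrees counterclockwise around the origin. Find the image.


Transformation: rotation about the origin
Original point: (-6, -4)
Rule for 180 deg: (x, y) -> (-x, -y)
Apply: (-6, -4) -> (6, 4)
(6, 4)


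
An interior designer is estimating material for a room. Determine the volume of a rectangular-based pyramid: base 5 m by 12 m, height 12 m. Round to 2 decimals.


Shape: rectangular pyramid
Base: 5 m x 12 m, Height h = 12 m
Formula: V = (1/3) * base_area * h
base_area = 5 * 12 = 60
base_area * h = 60 * 12 = 720
V = 720 / 3
V = 240
240 m^3


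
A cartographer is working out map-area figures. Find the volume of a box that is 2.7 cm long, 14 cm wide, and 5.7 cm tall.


Shape: rectangular prism
l = 2.7 cm, w = 14 cm, h = 5.7 cm
Formula: V = l * w * h
V = 2.7 * 14 * 5.7
V = 37.8 * 5.7
V = 215.46
215.46 cm^3


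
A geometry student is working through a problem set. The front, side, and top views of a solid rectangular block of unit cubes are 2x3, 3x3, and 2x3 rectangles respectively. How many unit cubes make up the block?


Orthographic views of a solid rectangular block:
Front view 2 x 3 -> length = 2, height = 3
Side view 3 x 3 -> width = 3, height = 3 (consistent)
Top view 2 x 3 -> confirms length = 2, width = 3
The block is 2 x 3 x 3.
Total unit cubes = 2 * 3 * 3 = 18
18 unit cubes


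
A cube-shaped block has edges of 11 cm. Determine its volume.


Shape: cube
Side s = 11 cm
Formula: V = s^3
V = 11 * 11 * 11
V = 121 * 11
V = 1331
1331 cm^3


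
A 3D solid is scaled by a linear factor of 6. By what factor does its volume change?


Linear scale factor k = 6
Rule: under a linear scaling by k, volumes scale by k^3.
k^3 = 6 * 6 * 6
k^3 = 36 * 6
k^3 = 216
Volume scales by a factor of 216.
216 (dimensionless)


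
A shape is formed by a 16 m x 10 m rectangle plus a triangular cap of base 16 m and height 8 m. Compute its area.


Composite shape: rectangle + triangle
Rectangle area = 16 * 10 = 160
Triangle area = 0.5 * 16 * 8 = 64
Total = 160 + 64
Total = 224
224 m^2


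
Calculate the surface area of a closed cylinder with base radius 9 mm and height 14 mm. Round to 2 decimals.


Shape: closed cylinder
Radius r = 9 mm, Height h = 14 mm
Formula: SA = 2*pi*r^2 + 2*pi*r*h = 2*pi*r*(r + h)
r + h = 23
2 * r * (r + h) = 2 * 9 * 23 = 414
SA = 414 * pi
SA = 1300.62
1300.62 mm^2


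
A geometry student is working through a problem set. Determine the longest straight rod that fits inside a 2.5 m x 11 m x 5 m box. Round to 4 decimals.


Shape: rectangular box (space diagonal)
l = 2.5 m, w = 11 m, h = 5 m
Visualize: the diagonal of the base, then a right triangle with that diagonal and the height.
Formula: d = sqrt(l^2 + w^2 + h^2)
l^2 + w^2 + h^2 = 6.25 + 121 + 25 = 152.25
d = sqrt(152.25)
d = 12.339
12.339 m


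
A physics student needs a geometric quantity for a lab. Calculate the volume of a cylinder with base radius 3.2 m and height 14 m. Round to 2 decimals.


Shape: cylinder
Radius r = 3.2 m, Height h = 14 m
Formula: V = pi * r^2 * h
r^2 = 10.24
V = pi * 10.24 * 14
V = 143.36 * pi
V = 450.38
450.38 m^3


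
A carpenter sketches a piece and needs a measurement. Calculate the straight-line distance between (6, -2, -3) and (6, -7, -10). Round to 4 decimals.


3D distance between two points
P1 = (6, -2, -3), P2 = (6, -7, -10)
Formula: d = sqrt((x2-x1)^2 + (y2-y1)^2 + (z2-z1)^2)
dx = 6 - 6 = 0
dy = -7 - -2 = -5
dz = -10 - -3 = -7
dx^2 + dy^2 + dz^2 = 0 + 25 + 49 = 74
d = sqrt(74)
d = 8.6023
8.6023 units


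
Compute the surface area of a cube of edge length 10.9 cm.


Shape: cube
Side s = 10.9 cm
A cube has 6 square faces.
Formula: SA = 6 * s^2
s^2 = 118.81
SA = 6 * 118.81
SA = 712.86
712.86 cm^2


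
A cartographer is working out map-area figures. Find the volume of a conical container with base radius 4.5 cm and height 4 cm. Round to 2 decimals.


Shape: cone
Radius r = 4.5 cm, Height h = 4 cm
Formula: V = (1/3) * pi * r^2 * h
r^2 = 20.25
pi * r^2 * h = pi * 20.25 * 4 = 81 * pi
V = 81 * pi / 3
V = 84.82
84.82 cm^3


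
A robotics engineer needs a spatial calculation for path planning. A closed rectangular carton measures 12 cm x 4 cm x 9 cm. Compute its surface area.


Shape: rectangular prism
l = 12 cm, w = 4 cm, h = 9 cm
Formula: SA = 2(lw + lh + wh)
lw = 48, lh = 108, wh = 36
lw + lh + wh = 192
SA = 2 * 192
SA = 384
384 cm^2


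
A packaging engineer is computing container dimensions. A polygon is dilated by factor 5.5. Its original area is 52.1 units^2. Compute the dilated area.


Linear scale factor k = 5.5
Original area = 52.1 units^2
Rule: under a linear scaling by k, areas scale by k^2.
k^2 = 5.5^2 = 30.25
New area = 52.1 * 30.25
New area = 1576.025
1576.025 units^2


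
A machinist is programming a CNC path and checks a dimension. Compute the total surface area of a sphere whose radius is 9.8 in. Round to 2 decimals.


Shape: sphere
Radius r = 9.8 in
Formula: SA = 4 * pi * r^2
r^2 = 96.04
SA = 4 * pi * 96.04
SA = 384.16 * pi
SA = 1206.87
1206.87 in^2


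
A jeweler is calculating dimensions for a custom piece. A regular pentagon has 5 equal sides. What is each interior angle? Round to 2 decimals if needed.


Shape: regular pentagon (5 sides)
Formula: interior angle = (n - 2) * 180 / n
(n - 2) = 3
(n - 2) * 180 = 540
angle = 540 / 5
angle = 108
108 degrees


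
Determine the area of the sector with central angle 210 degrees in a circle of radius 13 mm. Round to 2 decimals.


Shape: circular sector
Radius r = 13 mm, Angle = 210 degrees
Formula: A = (angle/360) * pi * r^2
r^2 = 169
Fraction of circle = 210/360
A = (210/360) * pi * 169
A = 98.583333 * pi
A = 309.71
309.71 mm^2


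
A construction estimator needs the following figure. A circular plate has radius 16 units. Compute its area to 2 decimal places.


Shape: circle
Radius r = 16 units
Formula: A = pi * r^2
r^2 = 16^2 = 256
A = pi * 256
A = 804.25
804.25 units^2


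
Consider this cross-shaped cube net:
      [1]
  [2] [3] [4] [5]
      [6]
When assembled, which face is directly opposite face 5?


Net: cross layout. Take square 3 as the base (bottom).
Fold the four squares in the horizontal row up around 3: 2 -> left, 4 -> right, 5 wraps to the top.
Fold 1 and 6 up from 3: 1 -> back, 6 -> front.
Opposite pairs are therefore: (1, 6), (2, 4), (3, 5).
Face 5 is opposite face 3.
face 3


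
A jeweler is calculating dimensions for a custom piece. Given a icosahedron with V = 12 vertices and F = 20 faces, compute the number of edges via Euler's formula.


Polyhedron: icosahedron
Euler's formula for convex polyhedra: V - E + F = 2
Given: V = 12 vertices and F = 20 faces
Solve for E:
E = V + F - 2 = 12 + 20 - 2 = 30
30 edges


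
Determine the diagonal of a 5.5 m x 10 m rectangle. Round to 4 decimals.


Shape: rectangle (diagonal via Pythagoras)
Sides: 5.5 m and 10 m
Formula: d = sqrt(l^2 + w^2)
l^2 = 30.25, w^2 = 100
l^2 + w^2 = 130.25
d = sqrt(130.25)
d = 11.4127
11.4127 m


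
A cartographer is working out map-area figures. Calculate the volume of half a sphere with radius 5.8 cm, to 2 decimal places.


Shape: hemisphere (half of a sphere)
Radius r = 5.8 cm
Formula: V = (1/2) * (4/3) * pi * r^3 = (2/3) * pi * r^3
r^3 = 195.112
(2/3) * 195.112 = 130.074667
V = 130.074667 * pi
V = 408.64
408.64 cm^3


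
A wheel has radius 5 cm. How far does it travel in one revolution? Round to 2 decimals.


Shape: circle
Radius r = 5 cm
Formula: C = 2 * pi * r
C = 2 * pi * 5
C = 10 * pi
C = 31.42
31.42 cm


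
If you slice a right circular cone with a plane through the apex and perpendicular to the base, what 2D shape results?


Solid: right circular cone
Cutting plane: through the apex and perpendicular to the base
Visualize the intersection of the plane with the solid's surface.
The boundary of the cut region is a isosceles triangle.
isosceles triangle


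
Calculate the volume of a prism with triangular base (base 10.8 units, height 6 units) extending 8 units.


Shape: triangular prism
Triangle base = 10.8 units, triangle height = 6 units, prism length L = 8 units
Formula: V = (1/2 * b * h_tri) * L
Cross-section area = 0.5 * 10.8 * 6 = 32.4
V = 32.4 * 8
V = 259.2
259.2 units^3


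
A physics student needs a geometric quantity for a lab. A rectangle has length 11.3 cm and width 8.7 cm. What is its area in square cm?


Shape: rectangle
Length l = 11.3 cm, Width w = 8.7 cm
Formula: A = l * w
A = 11.3 * 8.7
A = 98.31
98.31 cm^2


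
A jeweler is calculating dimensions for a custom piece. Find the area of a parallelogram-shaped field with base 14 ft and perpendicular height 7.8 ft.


Shape: parallelogram
Base b = 14 ft, Height h = 7.8 ft
Formula: A = b * h
A = 14 * 7.8
A = 109.2
109.2 ft^2


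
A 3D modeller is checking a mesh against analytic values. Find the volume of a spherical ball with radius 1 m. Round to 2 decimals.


Shape: sphere
Radius r = 1 m
Formula: V = (4/3) * pi * r^3
r^3 = 1
(4/3) * 1 = 1.333333
V = 1.333333 * pi
V = 4.19
4.19 m^3


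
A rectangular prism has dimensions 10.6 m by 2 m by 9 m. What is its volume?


Shape: rectangular prism
l = 10.6 m, w = 2 m, h = 9 m
Formula: V = l * w * h
V = 10.6 * 2 * 9
V = 21.2 * 9
V = 190.8
190.8 m^3


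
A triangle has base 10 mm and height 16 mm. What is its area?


Shape: triangle
Base b = 10 mm, Height h = 16 mm
Formula: A = (1/2) * b * h
A = 0.5 * 10 * 16
A = 0.5 * 160
A = 80
80 mm^2


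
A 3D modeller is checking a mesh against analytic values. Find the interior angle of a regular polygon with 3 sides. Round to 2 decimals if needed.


Shape: regular triangle (3 sides)
Formula: interior angle = (n - 2) * 180 / n
(n - 2) = 1
(n - 2) * 180 = 180
angle = 180 / 3
angle = 60
60 degrees


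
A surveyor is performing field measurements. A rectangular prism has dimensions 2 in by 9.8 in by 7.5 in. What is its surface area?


Shape: rectangular prism
l = 2 in, w = 9.8 in, h = 7.5 in
Formula: SA = 2(lw + lh + wh)
lw = 19.6, lh = 15, wh = 73.5
lw + lh + wh = 108.1
SA = 2 * 108.1
SA = 216.2
216.2 in^2


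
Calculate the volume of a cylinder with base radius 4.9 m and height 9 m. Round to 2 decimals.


Shape: cylinder
Radius r = 4.9 m, Height h = 9 m
Formula: V = pi * r^2 * h
r^2 = 24.01
V = pi * 24.01 * 9
V = 216.09 * pi
V = 678.87
678.87 m^3


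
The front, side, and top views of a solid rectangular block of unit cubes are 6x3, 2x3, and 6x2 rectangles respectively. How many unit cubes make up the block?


Orthographic views of a solid rectangular block:
Front view 6 x 3 -> length = 6, height = 3
Side view 2 x 3 -> width = 2, height = 3 (consistent)
Top view 6 x 2 -> confirms length = 6, width = 2
The block is 6 x 2 x 3.
Total unit cubes = 6 * 2 * 3 = 36
36 unit cubes


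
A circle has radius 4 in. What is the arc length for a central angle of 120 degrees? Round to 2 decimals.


Shape: circular arc
Radius r = 4 in, Angle = 120 degrees
Formula: L = (angle/360) * 2 * pi * r
2 * pi * r = 8 * pi
L = (120/360) * 8 * pi
L = 2.666667 * pi
L = 8.38
8.38 in


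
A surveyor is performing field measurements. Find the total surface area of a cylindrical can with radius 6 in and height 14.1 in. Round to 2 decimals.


Shape: closed cylinder
Radius r = 6 in, Height h = 14.1 in
Formula: SA = 2*pi*r^2 + 2*pi*r*h = 2*pi*r*(r + h)
r + h = 20.1
2 * r * (r + h) = 2 * 6 * 20.1 = 241.2
SA = 241.2 * pi
SA = 757.75
757.75 in^2


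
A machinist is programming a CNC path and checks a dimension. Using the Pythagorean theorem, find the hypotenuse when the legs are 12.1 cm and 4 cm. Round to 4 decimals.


Shape: right triangle
Legs a = 12.1 cm, b = 4 cm
Formula: c = sqrt(a^2 + b^2)
a^2 = 146.41, b^2 = 16
a^2 + b^2 = 162.41
c = sqrt(162.41)
c = 12.744
12.744 cm


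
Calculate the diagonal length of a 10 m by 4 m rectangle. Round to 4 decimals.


Shape: rectangle (diagonal via Pythagoras)
Sides: 10 m and 4 m
Formula: d = sqrt(l^2 + w^2)
l^2 = 100, w^2 = 16
l^2 + w^2 = 116
d = sqrt(116)
d = 10.7703
10.7703 m


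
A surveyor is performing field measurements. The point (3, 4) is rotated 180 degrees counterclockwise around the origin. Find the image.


Transformation: rotation about the origin
Original point: (3, 4)
Rule for 180 deg: (x, y) -> (-x, -y)
Apply: (3, 4) -> (-3, -4)
(-3, -4)


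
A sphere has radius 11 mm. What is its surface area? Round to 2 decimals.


Shape: sphere
Radius r = 11 mm
Formula: SA = 4 * pi * r^2
r^2 = 121
SA = 4 * pi * 121
SA = 484 * pi
SA = 1520.53
1520.53 mm^2


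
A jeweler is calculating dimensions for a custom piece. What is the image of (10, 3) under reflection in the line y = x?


Transformation: reflection
Original point: (10, 3)
Rule for reflection over y = x: (x, y) -> (y, x)
Apply: (10, 3) -> (3, 10)
(3, 10)


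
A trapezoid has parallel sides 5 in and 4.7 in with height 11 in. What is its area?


Shape: trapezoid
Parallel sides a = 5 in, b = 4.7 in; Height h = 11 in
Formula: A = (a + b) * h / 2
a + b = 5 + 4.7 = 9.7
A = 9.7 * 11 / 2
A = 106.7 / 2
A = 53.35
53.35 in^2


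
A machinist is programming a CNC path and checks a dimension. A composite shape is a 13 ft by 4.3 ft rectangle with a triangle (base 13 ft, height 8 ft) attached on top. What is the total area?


Composite shape: rectangle + triangle
Rectangle area = 13 * 4.3 = 55.9
Triangle area = 0.5 * 13 * 8 = 52
Total = 55.9 + 52
Total = 107.9
107.9 ft^2


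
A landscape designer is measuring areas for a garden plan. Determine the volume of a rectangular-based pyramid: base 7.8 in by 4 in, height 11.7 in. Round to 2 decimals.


Shape: rectangular pyramid
Base: 7.8 in x 4 in, Height h = 11.7 in
Formula: V = (1/3) * base_area * h
base_area = 7.8 * 4 = 31.2
base_area * h = 31.2 * 11.7 = 365.04
V = 365.04 / 3
V = 121.68
121.68 in^3


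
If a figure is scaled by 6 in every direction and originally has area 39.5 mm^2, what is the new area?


Linear scale factor k = 6
Original area = 39.5 mm^2
Rule: under a linear scaling by k, areas scale by k^2.
k^2 = 6^2 = 36
New area = 39.5 * 36
New area = 1422
1422 mm^2


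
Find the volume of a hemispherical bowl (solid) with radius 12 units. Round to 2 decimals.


Shape: hemisphere (half of a sphere)
Radius r = 12 units
Formula: V = (1/2) * (4/3) * pi * r^3 = (2/3) * pi * r^3
r^3 = 1728
(2/3) * 1728 = 1152
V = 1152 * pi
V = 3619.11
3619.11 units^3


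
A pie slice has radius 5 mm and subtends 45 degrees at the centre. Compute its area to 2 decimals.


Shape: circular sector
Radius r = 5 mm, Angle = 45 degrees
Formula: A = (angle/360) * pi * r^2
r^2 = 25
Fraction of circle = 45/360
A = (45/360) * pi * 25
A = 3.125 * pi
A = 9.82
9.82 mm^2


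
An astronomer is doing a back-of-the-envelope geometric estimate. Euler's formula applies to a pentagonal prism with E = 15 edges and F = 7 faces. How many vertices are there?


Polyhedron: pentagonal prism
Euler's formula for convex polyhedra: V - E + F = 2
Given: E = 15 edges and F = 7 faces
Solve for V:
V = 2 + E - F = 2 + 15 - 7 = 10
10 vertices


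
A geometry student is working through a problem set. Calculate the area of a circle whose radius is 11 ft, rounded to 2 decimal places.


Shape: circle
Radius r = 11 ft
Formula: A = pi * r^2
r^2 = 11^2 = 121
A = pi * 121
A = 380.13
380.13 ft^2


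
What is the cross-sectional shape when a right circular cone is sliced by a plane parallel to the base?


Solid: right circular cone
Cutting plane: parallel to the base
Visualize the intersection of the plane with the solid's surface.
The boundary of the cut region is a circle.
circle


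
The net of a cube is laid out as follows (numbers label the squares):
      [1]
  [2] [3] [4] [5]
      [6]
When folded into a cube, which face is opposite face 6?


Net: cross layout. Take square 3 as the base (bottom).
Fold the four squares in the horizontal row up around 3: 2 -> left, 4 -> right, 5 wraps to the top.
Fold 1 and 6 up from 3: 1 -> back, 6 -> front.
Opposite pairs are therefore: (1, 6), (2, 4), (3, 5).
Face 6 is opposite face 1.
face 1


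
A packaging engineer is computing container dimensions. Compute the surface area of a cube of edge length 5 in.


Shape: cube
Side s = 5 in
A cube has 6 square faces.
Formula: SA = 6 * s^2
s^2 = 25
SA = 6 * 25
SA = 150
150 in^2


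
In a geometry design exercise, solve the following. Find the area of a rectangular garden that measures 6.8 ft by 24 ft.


Shape: rectangle
Length l = 6.8 ft, Width w = 24 ft
Formula: A = l * w
A = 6.8 * 24
A = 163.2
163.2 ft^2


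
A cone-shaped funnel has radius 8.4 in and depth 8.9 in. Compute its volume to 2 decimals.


Shape: cone
Radius r = 8.4 in, Height h = 8.9 in
Formula: V = (1/3) * pi * r^2 * h
r^2 = 70.56
pi * r^2 * h = pi * 70.56 * 8.9 = 627.984 * pi
V = 627.984 * pi / 3
V = 657.62
657.62 in^3


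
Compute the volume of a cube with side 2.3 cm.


Shape: cube
Side s = 2.3 cm
Formula: V = s^3
V = 2.3 * 2.3 * 2.3
V = 5.29 * 2.3
V = 12.167
12.167 cm^3


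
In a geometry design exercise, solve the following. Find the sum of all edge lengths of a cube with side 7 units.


Shape: cube
Side s = 7 units
A cube has 12 edges, all equal.
Formula: total edge length = 12 * s
Total = 12 * 7
Total = 84
84 units


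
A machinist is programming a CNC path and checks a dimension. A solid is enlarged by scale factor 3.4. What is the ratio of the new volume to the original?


Linear scale factor k = 3.4
Rule: under a linear scaling by k, volumes scale by k^3.
k^3 = 3.4 * 3.4 * 3.4
k^3 = 11.56 * 3.4
k^3 = 39.304
Volume scales by a factor of 39.304.
39.304 (dimensionless)


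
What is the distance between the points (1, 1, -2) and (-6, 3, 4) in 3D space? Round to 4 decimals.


3D distance between two points
P1 = (1, 1, -2), P2 = (-6, 3, 4)
Formula: d = sqrt((x2-x1)^2 + (y2-y1)^2 + (z2-z1)^2)
dx = -6 - 1 = -7
dy = 3 - 1 = 2
dz = 4 - -2 = 6
dx^2 + dy^2 + dz^2 = 49 + 4 + 36 = 89
d = sqrt(89)
d = 9.434
9.434 units


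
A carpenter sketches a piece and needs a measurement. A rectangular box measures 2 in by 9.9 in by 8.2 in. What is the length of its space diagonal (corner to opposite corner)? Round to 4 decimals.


Shape: rectangular box (space diagonal)
l = 2 in, w = 9.9 in, h = 8.2 in
Visualize: the diagonal of the base, then a right triangle with that diagonal and the height.
Formula: d = sqrt(l^2 + w^2 + h^2)
l^2 + w^2 + h^2 = 4 + 98.01 + 67.24 = 169.25
d = sqrt(169.25)
d = 13.0096
13.0096 in


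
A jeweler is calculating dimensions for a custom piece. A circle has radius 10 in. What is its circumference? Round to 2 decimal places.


Shape: circle
Radius r = 10 in
Formula: C = 2 * pi * r
C = 2 * pi * 10
C = 20 * pi
C = 62.83
62.83 in


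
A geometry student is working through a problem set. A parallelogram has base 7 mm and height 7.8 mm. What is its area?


Shape: parallelogram
Base b = 7 mm, Height h = 7.8 mm
Formula: A = b * h
A = 7 * 7.8
A = 54.6
54.6 mm^2


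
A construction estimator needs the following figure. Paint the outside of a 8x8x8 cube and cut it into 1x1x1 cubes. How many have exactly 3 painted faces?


Large cube: 8 x 8 x 8, cut into unit cubes.
Cubes with 3 painted faces are at the corners. A cube always has 8 corners.
Count = 8
8 unit cubes


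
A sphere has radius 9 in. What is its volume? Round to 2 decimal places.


Shape: sphere
Radius r = 9 in
Formula: V = (4/3) * pi * r^3
r^3 = 729
(4/3) * 729 = 972
V = 972 * pi
V = 3053.63
3053.63 in^3


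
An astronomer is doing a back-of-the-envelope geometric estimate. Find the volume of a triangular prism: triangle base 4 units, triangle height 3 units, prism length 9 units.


Shape: triangular prism
Triangle base = 4 units, triangle height = 3 units, prism length L = 9 units
Formula: V = (1/2 * b * h_tri) * L
Cross-section area = 0.5 * 4 * 3 = 6
V = 6 * 9
V = 54
54 units^3


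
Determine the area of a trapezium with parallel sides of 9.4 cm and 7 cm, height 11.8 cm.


Shape: trapezoid
Parallel sides a = 9.4 cm, b = 7 cm; Height h = 11.8 cm
Formula: A = (a + b) * h / 2
a + b = 9.4 + 7 = 16.4
A = 16.4 * 11.8 / 2
A = 193.52 / 2
A = 96.76
96.76 cm^2


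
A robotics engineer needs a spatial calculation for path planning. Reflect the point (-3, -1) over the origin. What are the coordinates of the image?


Transformation: reflection
Original point: (-3, -1)
Rule for reflection through the origin: (x, y) -> (-x, -y)
Apply: (-3, -1) -> (3, 1)
(3, 1)


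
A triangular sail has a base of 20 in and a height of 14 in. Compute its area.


Shape: triangle
Base b = 20 in, Height h = 14 in
Formula: A = (1/2) * b * h
A = 0.5 * 20 * 14
A = 0.5 * 280
A = 140
140 in^2


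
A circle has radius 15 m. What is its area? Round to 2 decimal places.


Shape: circle
Radius r = 15 m
Formula: A = pi * r^2
r^2 = 15^2 = 225
A = pi * 225
A = 706.86
706.86 m^2


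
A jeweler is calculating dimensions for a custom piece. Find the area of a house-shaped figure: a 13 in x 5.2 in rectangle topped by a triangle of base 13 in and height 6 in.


Composite shape: rectangle + triangle
Rectangle area = 13 * 5.2 = 67.6
Triangle area = 0.5 * 13 * 6 = 39
Total = 67.6 + 39
Total = 106.6
106.6 in^2


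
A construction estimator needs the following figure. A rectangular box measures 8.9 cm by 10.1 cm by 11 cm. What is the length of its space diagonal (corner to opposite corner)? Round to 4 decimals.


Shape: rectangular box (space diagonal)
l = 8.9 cm, w = 10.1 cm, h = 11 cm
Visualize: the diagonal of the base, then a right triangle with that diagonal and the height.
Formula: d = sqrt(l^2 + w^2 + h^2)
l^2 + w^2 + h^2 = 79.21 + 102.01 + 121 = 302.22
d = sqrt(302.22)
d = 17.3845
17.3845 cm


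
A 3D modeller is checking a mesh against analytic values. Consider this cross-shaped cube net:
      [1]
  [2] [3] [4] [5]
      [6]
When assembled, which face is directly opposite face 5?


Net: cross layout. Take square 3 as the base (bottom).
Fold the four squares in the horizontal row up around 3: 2 -> left, 4 -> right, 5 wraps to the top.
Fold 1 and 6 up from 3: 1 -> back, 6 -> front.
Opposite pairs are therefore: (1, 6), (2, 4), (3, 5).
Face 5 is opposite face 3.
face 3
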